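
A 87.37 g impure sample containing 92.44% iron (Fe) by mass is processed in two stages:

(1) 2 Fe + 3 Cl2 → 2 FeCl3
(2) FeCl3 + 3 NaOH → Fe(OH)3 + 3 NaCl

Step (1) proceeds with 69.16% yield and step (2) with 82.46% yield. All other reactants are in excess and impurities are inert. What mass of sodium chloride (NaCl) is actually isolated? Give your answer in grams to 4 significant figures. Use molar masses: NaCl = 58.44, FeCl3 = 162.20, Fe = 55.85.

Pure Fe = 87.37 × 0.9244 = 80.765 g.
n(Fe) = 80.765 / 55.85 = 1.4461 mol.
Step 1 (Fe:FeCl3 = 2:2): theoretical n(FeCl3) = 1.4461 mol; at 69.16% yield, n(FeCl3) = 1.0001 mol.
Step 2 (FeCl3:NaCl = 1:3): theoretical n(NaCl) = 3.0004 mol, so theoretical mass = 3.0004 × 58.44 = 175.34 g.
At 82.46% yield, actual mass of NaCl = 175.34 × 0.8246 = 144.59 g.

144.6 g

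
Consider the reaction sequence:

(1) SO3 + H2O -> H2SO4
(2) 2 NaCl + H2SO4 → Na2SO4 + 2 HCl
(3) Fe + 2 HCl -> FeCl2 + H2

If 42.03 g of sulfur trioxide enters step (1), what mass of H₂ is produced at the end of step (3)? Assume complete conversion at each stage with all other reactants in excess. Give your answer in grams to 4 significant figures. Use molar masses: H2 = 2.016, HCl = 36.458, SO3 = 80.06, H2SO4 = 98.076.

1.058 g

n(SO3) = 42.03 / 80.06 = 0.52498 mol.
Reaction (1): SO3→H2SO4 ratio 1:1 ⇒ n(H2SO4) = 0.52498 mol.
Reaction (2): H2SO4→HCl ratio 1:2 ⇒ n(HCl) = 1.0500 mol.
Reaction (3): HCl→H2 ratio 2:1 ⇒ n(H2) = 0.52498 mol.
Mass of H2 = 0.52498 × 2.016 = 1.0584 g.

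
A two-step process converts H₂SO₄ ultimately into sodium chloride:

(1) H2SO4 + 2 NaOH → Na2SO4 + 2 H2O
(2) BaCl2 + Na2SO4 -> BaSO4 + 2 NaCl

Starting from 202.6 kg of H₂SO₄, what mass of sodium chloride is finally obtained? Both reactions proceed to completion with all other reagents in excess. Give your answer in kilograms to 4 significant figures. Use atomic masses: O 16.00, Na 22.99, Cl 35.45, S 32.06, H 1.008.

241.4 kg

M(H2SO4) = 2(1.008) + 32.06 + 4(16.00) = 98.076 g/mol.
M(NaCl) = 22.99 + 35.45 = 58.44 g/mol.
202.6 kg = 202600 g.
n(H2SO4) = 202600 / 98.076 = 2065.7 mol.
Step 1 gives a 1:1 ratio of H2SO4 to Na2SO4, so n(Na2SO4) = 2065.7 mol.
In step 2 the Na2SO4:NaCl ratio is 1:2, so n(NaCl) = 4131.5 mol.
Mass of NaCl = 4131.5 × 58.44 = 241440 g = 241.4 kg.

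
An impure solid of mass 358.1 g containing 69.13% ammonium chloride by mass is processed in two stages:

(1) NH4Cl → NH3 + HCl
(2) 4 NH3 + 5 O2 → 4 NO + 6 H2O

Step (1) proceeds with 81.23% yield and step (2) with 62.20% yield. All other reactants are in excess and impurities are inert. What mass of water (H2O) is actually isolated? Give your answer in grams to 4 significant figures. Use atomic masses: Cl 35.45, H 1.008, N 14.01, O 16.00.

63.19 g

Pure NH4Cl = 358.1 × 0.6913 = 247.55 g.
M(NH4Cl) = 14.01 + 4(1.008) + 35.45 = 53.492 g/mol.
M(H2O) = 2(1.008) + 16.00 = 18.016 g/mol.
n(NH4Cl) = 247.55 / 53.492 = 4.6279 mol.
Step 1 (NH4Cl:NH3 = 1:1): theoretical n(NH3) = 4.6279 mol; at 81.23% yield, n(NH3) = 3.7592 mol.
Step 2 (NH3:H2O = 4:6): theoretical n(H2O) = 5.6388 mol, so theoretical mass = 5.6388 × 18.016 = 101.59 g.
At 62.20% yield, actual mass of H2O = 101.59 × 0.6220 = 63.189 g.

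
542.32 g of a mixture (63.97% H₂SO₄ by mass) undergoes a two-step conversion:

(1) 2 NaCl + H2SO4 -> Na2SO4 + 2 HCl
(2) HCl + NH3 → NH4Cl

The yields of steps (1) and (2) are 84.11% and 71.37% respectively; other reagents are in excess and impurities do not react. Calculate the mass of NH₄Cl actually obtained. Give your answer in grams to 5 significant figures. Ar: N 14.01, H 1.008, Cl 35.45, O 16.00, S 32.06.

Pure H2SO4 = 542.32 × 0.6397 = 346.922 g.
M(H2SO4) = 2(1.008) + 32.06 + 4(16.00) = 98.076 g/mol.
M(NH4Cl) = 14.01 + 4(1.008) + 35.45 = 53.492 g/mol.
n(H2SO4) = 346.922 / 98.076 = 3.53728 mol.
Step 1 (H2SO4:HCl = 1:2): theoretical n(HCl) = 7.07456 mol; at 84.11% yield, n(HCl) = 5.95041 mol.
Step 2 (HCl:NH4Cl = 1:1): theoretical n(NH4Cl) = 5.95041 mol, so theoretical mass = 5.95041 × 53.492 = 318.299 g.
At 71.37% yield, actual mass of NH4Cl = 318.299 × 0.7137 = 227.170 g.

227.17 g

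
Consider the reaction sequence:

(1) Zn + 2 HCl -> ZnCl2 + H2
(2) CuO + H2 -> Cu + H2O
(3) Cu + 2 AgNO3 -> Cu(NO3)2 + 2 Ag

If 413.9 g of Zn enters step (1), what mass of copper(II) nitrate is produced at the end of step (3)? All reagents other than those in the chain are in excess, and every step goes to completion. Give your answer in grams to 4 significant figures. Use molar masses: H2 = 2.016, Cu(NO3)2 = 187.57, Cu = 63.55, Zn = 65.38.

1187 g

n(Zn) = 413.9 / 65.38 = 6.3307 mol.
Reaction (1): Zn→H2 ratio 1:1 ⇒ n(H2) = 6.3307 mol.
Reaction (2): H2→Cu ratio 1:1 ⇒ n(Cu) = 6.3307 mol.
Reaction (3): Cu→Cu(NO3)2 ratio 1:1 ⇒ n(Cu(NO3)2) = 6.3307 mol.
Mass of Cu(NO3)2 = 6.3307 × 187.57 = 1187.4 g.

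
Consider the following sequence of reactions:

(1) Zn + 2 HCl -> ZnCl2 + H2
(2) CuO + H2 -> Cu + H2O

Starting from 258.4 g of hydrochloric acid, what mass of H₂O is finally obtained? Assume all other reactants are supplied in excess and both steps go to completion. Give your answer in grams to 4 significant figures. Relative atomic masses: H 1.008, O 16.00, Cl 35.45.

M(HCl) = 1.008 + 35.45 = 36.458 g/mol.
M(H2O) = 2(1.008) + 16.00 = 18.016 g/mol.
n(HCl) = 258.40 / 36.458 = 7.0876 mol.
Step 1 gives a 2:1 ratio of HCl to H2, so n(H2) = 3.5438 mol.
In step 2 the H2:H2O ratio is 1:1, so n(H2O) = 3.5438 mol.
Mass of H2O = 3.5438 × 18.016 = 63.845 g.

63.85 g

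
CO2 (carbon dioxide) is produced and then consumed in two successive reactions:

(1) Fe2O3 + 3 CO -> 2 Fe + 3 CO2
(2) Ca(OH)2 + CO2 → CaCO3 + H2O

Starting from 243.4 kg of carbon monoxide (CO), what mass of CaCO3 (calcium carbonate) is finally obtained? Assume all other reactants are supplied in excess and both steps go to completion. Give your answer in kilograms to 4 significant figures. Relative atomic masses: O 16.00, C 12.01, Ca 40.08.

M(CO) = 12.01 + 16.00 = 28.01 g/mol.
M(CaCO3) = 40.08 + 12.01 + 3(16.00) = 100.09 g/mol.
243.4 kg = 243400 g.
n(CO) = 243400 / 28.01 = 8689.8 mol.
Step 1 gives a 3:3 ratio of CO to CO2, so n(CO2) = 8689.8 mol.
In step 2 the CO2:CaCO3 ratio is 1:1, so n(CaCO3) = 8689.8 mol.
Mass of CaCO3 = 8689.8 × 100.09 = 869760 g = 869.8 kg.

869.8 kg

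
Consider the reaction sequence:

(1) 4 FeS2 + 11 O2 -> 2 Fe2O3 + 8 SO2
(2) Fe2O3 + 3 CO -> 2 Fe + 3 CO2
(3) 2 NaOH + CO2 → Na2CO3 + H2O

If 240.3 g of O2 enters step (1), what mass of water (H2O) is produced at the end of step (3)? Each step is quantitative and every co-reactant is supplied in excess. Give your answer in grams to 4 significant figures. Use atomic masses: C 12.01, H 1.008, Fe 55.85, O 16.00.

M(O2) = 2(16.00) = 32.00 g/mol.
M(H2O) = 2(1.008) + 16.00 = 18.016 g/mol.
n(O2) = 240.3 / 32.00 = 7.5094 mol.
Reaction (1): O2→Fe2O3 ratio 11:2 ⇒ n(Fe2O3) = 1.3653 mol.
Reaction (2): Fe2O3→CO2 ratio 1:3 ⇒ n(CO2) = 4.0960 mol.
Reaction (3): CO2→H2O ratio 1:1 ⇒ n(H2O) = 4.0960 mol.
Mass of H2O = 4.0960 × 18.016 = 73.794 g.

73.79 g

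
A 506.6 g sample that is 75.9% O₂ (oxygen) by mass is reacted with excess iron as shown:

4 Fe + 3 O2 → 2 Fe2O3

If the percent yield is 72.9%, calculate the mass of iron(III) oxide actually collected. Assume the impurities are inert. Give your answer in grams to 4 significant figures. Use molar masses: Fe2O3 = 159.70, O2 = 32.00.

932.6 g

Pure O2 available = 506.6 g × 0.759 = 384.51 g.
n(O2) = 384.51 g / 32.00 g/mol = 12.016 mol.
From the equation the O2:Fe2O3 mole ratio is 3:2, so n(Fe2O3) = 12.016 × 2/3 = 8.0106 mol.
Mass of Fe2O3 = 8.0106 mol × 159.70 g/mol = 1279.3 g.
Actual mass collected = 1279.3 g × 0.729 = 932.61 g.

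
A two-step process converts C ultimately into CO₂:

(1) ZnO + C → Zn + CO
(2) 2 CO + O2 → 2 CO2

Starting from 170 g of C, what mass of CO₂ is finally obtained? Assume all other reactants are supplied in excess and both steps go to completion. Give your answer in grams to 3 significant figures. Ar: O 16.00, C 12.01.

M(C) = 12.01 g/mol.
M(CO2) = 12.01 + 2(16.00) = 44.01 g/mol.
n(C) = 170.0 / 12.01 = 14.15 mol.
Step 1 gives a 1:1 ratio of C to CO, so n(CO) = 14.15 mol.
In step 2 the CO:CO2 ratio is 2:2, so n(CO2) = 14.15 mol.
Mass of CO2 = 14.15 × 44.01 = 623.0 g.

623 g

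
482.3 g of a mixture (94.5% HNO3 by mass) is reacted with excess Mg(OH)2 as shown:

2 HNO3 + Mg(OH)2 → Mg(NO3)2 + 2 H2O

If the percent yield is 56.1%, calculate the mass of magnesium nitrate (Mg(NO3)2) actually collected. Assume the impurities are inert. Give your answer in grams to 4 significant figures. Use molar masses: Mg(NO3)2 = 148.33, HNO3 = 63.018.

300.9 g

Pure HNO3 available = 482.3 g × 0.945 = 455.77 g.
n(HNO3) = 455.77 g / 63.018 g/mol = 7.2324 mol.
From the equation the HNO3:Mg(NO3)2 mole ratio is 2:1, so n(Mg(NO3)2) = 7.2324 × 1/2 = 3.6162 mol.
Mass of Mg(NO3)2 = 3.6162 mol × 148.33 g/mol = 536.39 g.
Actual mass collected = 536.39 g × 0.561 = 300.92 g.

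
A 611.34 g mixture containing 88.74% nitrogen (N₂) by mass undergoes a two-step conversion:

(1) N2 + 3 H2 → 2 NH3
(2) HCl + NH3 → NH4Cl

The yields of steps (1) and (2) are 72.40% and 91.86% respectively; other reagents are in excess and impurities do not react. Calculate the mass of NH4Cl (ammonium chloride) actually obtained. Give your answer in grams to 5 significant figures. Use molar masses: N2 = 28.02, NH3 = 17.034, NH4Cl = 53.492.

1377.6 g

Pure N2 = 611.34 × 0.8874 = 542.503 g.
n(N2) = 542.503 / 28.02 = 19.3613 mol.
Step 1 (N2:NH3 = 1:2): theoretical n(NH3) = 38.7226 mol; at 72.40% yield, n(NH3) = 28.0351 mol.
Step 2 (NH3:NH4Cl = 1:1): theoretical n(NH4Cl) = 28.0351 mol, so theoretical mass = 28.0351 × 53.492 = 1499.66 g.
At 91.86% yield, actual mass of NH4Cl = 1499.66 × 0.9186 = 1377.58 g.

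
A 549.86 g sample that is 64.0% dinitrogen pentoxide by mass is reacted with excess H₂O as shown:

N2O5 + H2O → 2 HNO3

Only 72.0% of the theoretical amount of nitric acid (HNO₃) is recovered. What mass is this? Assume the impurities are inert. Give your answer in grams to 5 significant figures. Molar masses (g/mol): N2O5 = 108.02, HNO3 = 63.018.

295.63 g

Pure N2O5 available = 549.86 g × 0.640 = 351.910 g.
n(N2O5) = 351.910 g / 108.02 g/mol = 3.25783 mol.
From the equation the N2O5:HNO3 mole ratio is 1:2, so n(HNO3) = 3.25783 × 2/1 = 6.51565 mol.
Mass of HNO3 = 6.51565 mol × 63.018 g/mol = 410.603 g.
Actual mass collected = 410.603 g × 0.720 = 295.634 g.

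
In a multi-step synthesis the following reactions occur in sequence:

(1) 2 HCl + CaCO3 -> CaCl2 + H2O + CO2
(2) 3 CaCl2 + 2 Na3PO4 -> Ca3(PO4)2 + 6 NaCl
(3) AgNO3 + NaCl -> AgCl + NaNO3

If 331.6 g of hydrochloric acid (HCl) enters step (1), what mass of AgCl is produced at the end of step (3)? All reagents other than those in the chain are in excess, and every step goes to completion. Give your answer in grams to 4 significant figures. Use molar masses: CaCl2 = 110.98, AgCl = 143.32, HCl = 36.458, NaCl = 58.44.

1304 g

n(HCl) = 331.6 / 36.458 = 9.0954 mol.
Reaction (1): HCl→CaCl2 ratio 2:1 ⇒ n(CaCl2) = 4.5477 mol.
Reaction (2): CaCl2→NaCl ratio 3:6 ⇒ n(NaCl) = 9.0954 mol.
Reaction (3): NaCl→AgCl ratio 1:1 ⇒ n(AgCl) = 9.0954 mol.
Mass of AgCl = 9.0954 × 143.32 = 1303.6 g.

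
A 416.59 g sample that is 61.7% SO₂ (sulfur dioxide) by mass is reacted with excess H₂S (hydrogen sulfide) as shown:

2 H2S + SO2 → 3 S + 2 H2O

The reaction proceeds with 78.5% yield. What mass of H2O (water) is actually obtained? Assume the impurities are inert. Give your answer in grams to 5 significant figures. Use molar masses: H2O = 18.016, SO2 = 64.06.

Pure SO2 available = 416.59 g × 0.617 = 257.036 g.
n(SO2) = 257.036 g / 64.06 g/mol = 4.01243 mol.
From the equation the SO2:H2O mole ratio is 1:2, so n(H2O) = 4.01243 × 2/1 = 8.02485 mol.
Mass of H2O = 8.02485 mol × 18.016 g/mol = 144.576 g.
Actual mass collected = 144.576 g × 0.785 = 113.492 g.

113.49 g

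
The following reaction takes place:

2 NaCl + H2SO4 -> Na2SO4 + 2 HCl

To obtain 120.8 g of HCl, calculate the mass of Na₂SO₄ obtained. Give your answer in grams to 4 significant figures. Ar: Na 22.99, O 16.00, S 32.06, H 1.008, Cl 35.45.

M(HCl) = 1.008 + 35.45 = 36.458 g/mol.
M(Na2SO4) = 2(22.99) + 32.06 + 4(16.00) = 142.04 g/mol.
n(HCl) = 120.80 g / 36.458 g/mol = 3.3134 mol.
From the equation the HCl:Na2SO4 mole ratio is 2:1, so n(Na2SO4) = 3.3134 × 1/2 = 1.6567 mol.
Mass of Na2SO4 = 1.6567 mol × 142.04 g/mol = 235.32 g.

235.3 g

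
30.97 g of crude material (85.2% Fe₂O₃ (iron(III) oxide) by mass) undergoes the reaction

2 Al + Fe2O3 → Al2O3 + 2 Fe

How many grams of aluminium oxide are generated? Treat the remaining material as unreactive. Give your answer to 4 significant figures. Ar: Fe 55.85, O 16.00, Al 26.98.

Mass of pure Fe2O3 = 30.97 g × 0.852 = 26.386 g.
M(Fe2O3) = 2(55.85) + 3(16.00) = 159.70 g/mol.
M(Al2O3) = 2(26.98) + 3(16.00) = 101.96 g/mol.
n(Fe2O3) = 26.386 g / 159.70 g/mol = 0.16523 mol.
From the equation the Fe2O3:Al2O3 mole ratio is 1:1, so n(Al2O3) = 0.16523 × 1/1 = 0.16523 mol.
Mass of Al2O3 = 0.16523 mol × 101.96 g/mol = 16.846 g.

16.85 g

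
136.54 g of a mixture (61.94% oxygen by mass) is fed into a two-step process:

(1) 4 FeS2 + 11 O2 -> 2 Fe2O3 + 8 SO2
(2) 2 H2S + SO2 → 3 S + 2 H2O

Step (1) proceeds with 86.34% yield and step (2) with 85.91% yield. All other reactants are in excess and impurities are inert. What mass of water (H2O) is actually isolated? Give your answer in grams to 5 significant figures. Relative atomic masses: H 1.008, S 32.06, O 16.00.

51.372 g

Pure O2 = 136.54 × 0.6194 = 84.5729 g.
M(O2) = 2(16.00) = 32.00 g/mol.
M(H2O) = 2(1.008) + 16.00 = 18.016 g/mol.
n(O2) = 84.5729 / 32.00 = 2.64290 mol.
Step 1 (O2:SO2 = 11:8): theoretical n(SO2) = 1.92211 mol; at 86.34% yield, n(SO2) = 1.65955 mol.
Step 2 (SO2:H2O = 1:2): theoretical n(H2O) = 3.31910 mol, so theoretical mass = 3.31910 × 18.016 = 59.7969 g.
At 85.91% yield, actual mass of H2O = 59.7969 × 0.8591 = 51.3715 g.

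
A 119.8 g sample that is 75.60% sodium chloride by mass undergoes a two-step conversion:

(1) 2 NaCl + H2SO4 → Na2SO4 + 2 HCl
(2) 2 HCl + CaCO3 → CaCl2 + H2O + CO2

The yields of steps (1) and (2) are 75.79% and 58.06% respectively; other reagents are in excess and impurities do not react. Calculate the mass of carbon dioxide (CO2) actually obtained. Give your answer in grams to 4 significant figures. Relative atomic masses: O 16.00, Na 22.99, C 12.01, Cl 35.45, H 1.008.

Pure NaCl = 119.8 × 0.7560 = 90.569 g.
M(NaCl) = 22.99 + 35.45 = 58.44 g/mol.
M(CO2) = 12.01 + 2(16.00) = 44.01 g/mol.
n(NaCl) = 90.569 / 58.44 = 1.5498 mol.
Step 1 (NaCl:HCl = 2:2): theoretical n(HCl) = 1.5498 mol; at 75.79% yield, n(HCl) = 1.1746 mol.
Step 2 (HCl:CO2 = 2:1): theoretical n(CO2) = 0.58729 mol, so theoretical mass = 0.58729 × 44.01 = 25.846 g.
At 58.06% yield, actual mass of CO2 = 25.846 × 0.5806 = 15.006 g.

15.01 g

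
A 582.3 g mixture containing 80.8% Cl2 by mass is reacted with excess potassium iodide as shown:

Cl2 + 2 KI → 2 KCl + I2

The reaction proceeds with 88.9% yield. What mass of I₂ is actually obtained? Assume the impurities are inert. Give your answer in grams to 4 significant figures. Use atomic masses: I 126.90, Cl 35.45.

Pure Cl2 available = 582.3 g × 0.808 = 470.50 g.
M(Cl2) = 2(35.45) = 70.90 g/mol.
M(I2) = 2(126.90) = 253.80 g/mol.
n(Cl2) = 470.50 g / 70.90 g/mol = 6.6361 mol.
From the equation the Cl2:I2 mole ratio is 1:1, so n(I2) = 6.6361 × 1/1 = 6.6361 mol.
Mass of I2 = 6.6361 mol × 253.80 g/mol = 1684.2 g.
Actual mass collected = 1684.2 g × 0.889 = 1497.3 g.

1497 g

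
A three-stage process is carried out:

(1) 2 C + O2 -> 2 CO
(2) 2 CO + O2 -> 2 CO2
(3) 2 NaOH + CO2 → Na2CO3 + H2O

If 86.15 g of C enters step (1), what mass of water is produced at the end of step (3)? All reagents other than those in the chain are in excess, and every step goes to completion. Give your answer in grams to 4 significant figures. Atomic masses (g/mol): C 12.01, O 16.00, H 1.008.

M(C) = 12.01 g/mol.
M(H2O) = 2(1.008) + 16.00 = 18.016 g/mol.
n(C) = 86.15 / 12.01 = 7.1732 mol.
Reaction (1): C→CO ratio 2:2 ⇒ n(CO) = 7.1732 mol.
Reaction (2): CO→CO2 ratio 2:2 ⇒ n(CO2) = 7.1732 mol.
Reaction (3): CO2→H2O ratio 1:1 ⇒ n(H2O) = 7.1732 mol.
Mass of H2O = 7.1732 × 18.016 = 129.23 g.

129.2 g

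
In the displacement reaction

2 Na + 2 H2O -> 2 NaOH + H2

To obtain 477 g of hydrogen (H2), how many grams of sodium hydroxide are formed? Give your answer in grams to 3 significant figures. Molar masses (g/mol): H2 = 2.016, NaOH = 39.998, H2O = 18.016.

n(H2) = 477.0 g / 2.016 g/mol = 236.6 mol.
From the equation the H2:NaOH mole ratio is 1:2, so n(NaOH) = 236.6 × 2/1 = 473.2 mol.
Mass of NaOH = 473.2 mol × 39.998 g/mol = 18930 g.

18900 g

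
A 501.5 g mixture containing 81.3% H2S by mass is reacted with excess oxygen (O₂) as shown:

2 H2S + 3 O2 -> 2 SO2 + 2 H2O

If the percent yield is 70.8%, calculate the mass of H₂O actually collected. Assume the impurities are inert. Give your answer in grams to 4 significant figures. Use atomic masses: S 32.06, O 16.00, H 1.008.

152.6 g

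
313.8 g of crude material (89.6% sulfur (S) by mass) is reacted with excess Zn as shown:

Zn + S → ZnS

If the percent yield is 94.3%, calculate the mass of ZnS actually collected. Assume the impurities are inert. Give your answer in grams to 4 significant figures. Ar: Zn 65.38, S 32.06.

805.8 g

Pure S available = 313.8 g × 0.896 = 281.16 g.
M(S) = 32.06 g/mol.
M(ZnS) = 65.38 + 32.06 = 97.44 g/mol.
n(S) = 281.16 g / 32.06 g/mol = 8.7700 mol.
From the equation the S:ZnS mole ratio is 1:1, so n(ZnS) = 8.7700 × 1/1 = 8.7700 mol.
Mass of ZnS = 8.7700 mol × 97.44 g/mol = 854.54 g.
Actual mass collected = 854.54 g × 0.943 = 805.84 g.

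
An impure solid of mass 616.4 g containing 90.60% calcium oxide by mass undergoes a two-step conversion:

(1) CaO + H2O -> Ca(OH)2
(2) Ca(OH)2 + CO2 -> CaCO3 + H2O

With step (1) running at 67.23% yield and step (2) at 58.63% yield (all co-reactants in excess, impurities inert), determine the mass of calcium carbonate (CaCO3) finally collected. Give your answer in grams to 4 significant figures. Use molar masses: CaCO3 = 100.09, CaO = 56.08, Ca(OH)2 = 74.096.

Pure CaO = 616.4 × 0.9060 = 558.46 g.
n(CaO) = 558.46 / 56.08 = 9.9582 mol.
Step 1 (CaO:Ca(OH)2 = 1:1): theoretical n(Ca(OH)2) = 9.9582 mol; at 67.23% yield, n(Ca(OH)2) = 6.6949 mol.
Step 2 (Ca(OH)2:CaCO3 = 1:1): theoretical n(CaCO3) = 6.6949 mol, so theoretical mass = 6.6949 × 100.09 = 670.10 g.
At 58.63% yield, actual mass of CaCO3 = 670.10 × 0.5863 = 392.88 g.

392.9 g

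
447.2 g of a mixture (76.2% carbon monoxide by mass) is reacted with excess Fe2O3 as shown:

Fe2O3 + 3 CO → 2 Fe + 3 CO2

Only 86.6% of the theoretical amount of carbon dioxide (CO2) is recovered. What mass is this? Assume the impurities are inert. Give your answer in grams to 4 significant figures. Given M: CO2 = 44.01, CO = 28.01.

Pure CO available = 447.2 g × 0.762 = 340.77 g.
n(CO) = 340.77 g / 28.01 g/mol = 12.166 mol.
From the equation the CO:CO2 mole ratio is 3:3, so n(CO2) = 12.166 × 3/3 = 12.166 mol.
Mass of CO2 = 12.166 mol × 44.01 g/mol = 535.42 g.
Actual mass collected = 535.42 g × 0.866 = 463.67 g.

463.7 g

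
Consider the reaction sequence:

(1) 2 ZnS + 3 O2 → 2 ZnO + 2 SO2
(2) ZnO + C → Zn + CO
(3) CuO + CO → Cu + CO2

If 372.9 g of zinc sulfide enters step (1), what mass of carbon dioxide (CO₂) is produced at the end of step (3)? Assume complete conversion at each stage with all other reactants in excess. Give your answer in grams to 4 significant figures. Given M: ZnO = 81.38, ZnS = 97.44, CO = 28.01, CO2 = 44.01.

168.4 g

n(ZnS) = 372.9 / 97.44 = 3.8270 mol.
Reaction (1): ZnS→ZnO ratio 2:2 ⇒ n(ZnO) = 3.8270 mol.
Reaction (2): ZnO→CO ratio 1:1 ⇒ n(CO) = 3.8270 mol.
Reaction (3): CO→CO2 ratio 1:1 ⇒ n(CO2) = 3.8270 mol.
Mass of CO2 = 3.8270 × 44.01 = 168.42 g.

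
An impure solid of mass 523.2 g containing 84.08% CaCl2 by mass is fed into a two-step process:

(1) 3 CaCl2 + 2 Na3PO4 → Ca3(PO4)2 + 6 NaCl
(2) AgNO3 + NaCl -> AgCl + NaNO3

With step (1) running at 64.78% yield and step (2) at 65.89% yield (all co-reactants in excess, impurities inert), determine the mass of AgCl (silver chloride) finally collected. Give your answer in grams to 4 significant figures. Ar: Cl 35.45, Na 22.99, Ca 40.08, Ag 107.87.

Pure CaCl2 = 523.2 × 0.8408 = 439.91 g.
M(CaCl2) = 40.08 + 2(35.45) = 110.98 g/mol.
M(AgCl) = 107.87 + 35.45 = 143.32 g/mol.
n(CaCl2) = 439.91 / 110.98 = 3.9638 mol.
Step 1 (CaCl2:NaCl = 3:6): theoretical n(NaCl) = 7.9277 mol; at 64.78% yield, n(NaCl) = 5.1355 mol.
Step 2 (NaCl:AgCl = 1:1): theoretical n(AgCl) = 5.1355 mol, so theoretical mass = 5.1355 × 143.32 = 736.03 g.
At 65.89% yield, actual mass of AgCl = 736.03 × 0.6589 = 484.97 g.

485.0 g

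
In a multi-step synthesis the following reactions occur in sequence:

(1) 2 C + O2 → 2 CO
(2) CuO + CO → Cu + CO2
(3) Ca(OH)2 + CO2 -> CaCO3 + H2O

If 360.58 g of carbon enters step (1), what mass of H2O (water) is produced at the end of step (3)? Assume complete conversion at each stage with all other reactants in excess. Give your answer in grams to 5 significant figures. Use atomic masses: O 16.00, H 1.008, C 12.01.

540.90 g

M(C) = 12.01 g/mol.
M(H2O) = 2(1.008) + 16.00 = 18.016 g/mol.
n(C) = 360.58 / 12.01 = 30.0233 mol.
Reaction (1): C→CO ratio 2:2 ⇒ n(CO) = 30.0233 mol.
Reaction (2): CO→CO2 ratio 1:1 ⇒ n(CO2) = 30.0233 mol.
Reaction (3): CO2→H2O ratio 1:1 ⇒ n(H2O) = 30.0233 mol.
Mass of H2O = 30.0233 × 18.016 = 540.900 g.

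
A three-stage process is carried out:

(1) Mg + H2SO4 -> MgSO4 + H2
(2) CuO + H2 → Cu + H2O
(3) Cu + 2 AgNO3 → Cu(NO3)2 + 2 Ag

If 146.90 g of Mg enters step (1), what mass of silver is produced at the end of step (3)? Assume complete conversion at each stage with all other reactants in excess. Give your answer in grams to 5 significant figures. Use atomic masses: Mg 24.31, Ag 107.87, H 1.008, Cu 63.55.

1303.7 g

M(Mg) = 24.31 g/mol.
M(Ag) = 107.87 g/mol.
n(Mg) = 146.90 / 24.31 = 6.04278 mol.
Reaction (1): Mg→H2 ratio 1:1 ⇒ n(H2) = 6.04278 mol.
Reaction (2): H2→Cu ratio 1:1 ⇒ n(Cu) = 6.04278 mol.
Reaction (3): Cu→Ag ratio 1:2 ⇒ n(Ag) = 12.0856 mol.
Mass of Ag = 12.0856 × 107.87 = 1303.67 g.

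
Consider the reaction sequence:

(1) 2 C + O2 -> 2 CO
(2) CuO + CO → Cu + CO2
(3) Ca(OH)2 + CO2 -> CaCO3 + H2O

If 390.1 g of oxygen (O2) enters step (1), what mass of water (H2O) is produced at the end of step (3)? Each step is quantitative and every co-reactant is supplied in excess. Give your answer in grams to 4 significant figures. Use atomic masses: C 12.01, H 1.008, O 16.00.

M(O2) = 2(16.00) = 32.00 g/mol.
M(H2O) = 2(1.008) + 16.00 = 18.016 g/mol.
n(O2) = 390.1 / 32.00 = 12.191 mol.
Reaction (1): O2→CO ratio 1:2 ⇒ n(CO) = 24.381 mol.
Reaction (2): CO→CO2 ratio 1:1 ⇒ n(CO2) = 24.381 mol.
Reaction (3): CO2→H2O ratio 1:1 ⇒ n(H2O) = 24.381 mol.
Mass of H2O = 24.381 × 18.016 = 439.25 g.

439.3 g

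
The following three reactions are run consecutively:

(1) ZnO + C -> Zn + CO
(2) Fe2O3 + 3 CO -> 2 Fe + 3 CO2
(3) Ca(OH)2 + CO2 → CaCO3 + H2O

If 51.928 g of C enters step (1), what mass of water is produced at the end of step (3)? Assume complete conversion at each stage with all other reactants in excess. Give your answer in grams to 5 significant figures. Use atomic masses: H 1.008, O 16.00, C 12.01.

77.896 g

M(C) = 12.01 g/mol.
M(H2O) = 2(1.008) + 16.00 = 18.016 g/mol.
n(C) = 51.928 / 12.01 = 4.32373 mol.
Reaction (1): C→CO ratio 1:1 ⇒ n(CO) = 4.32373 mol.
Reaction (2): CO→CO2 ratio 3:3 ⇒ n(CO2) = 4.32373 mol.
Reaction (3): CO2→H2O ratio 1:1 ⇒ n(H2O) = 4.32373 mol.
Mass of H2O = 4.32373 × 18.016 = 77.8963 g.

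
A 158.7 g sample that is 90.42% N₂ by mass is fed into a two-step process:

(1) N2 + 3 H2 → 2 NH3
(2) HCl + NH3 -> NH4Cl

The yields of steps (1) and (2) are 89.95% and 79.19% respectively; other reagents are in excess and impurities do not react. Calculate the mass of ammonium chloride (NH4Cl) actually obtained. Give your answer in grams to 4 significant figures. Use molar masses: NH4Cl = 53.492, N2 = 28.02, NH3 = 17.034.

390.3 g

Pure N2 = 158.7 × 0.9042 = 143.50 g.
n(N2) = 143.50 / 28.02 = 5.1212 mol.
Step 1 (N2:NH3 = 1:2): theoretical n(NH3) = 10.242 mol; at 89.95% yield, n(NH3) = 9.2131 mol.
Step 2 (NH3:NH4Cl = 1:1): theoretical n(NH4Cl) = 9.2131 mol, so theoretical mass = 9.2131 × 53.492 = 492.83 g.
At 79.19% yield, actual mass of NH4Cl = 492.83 × 0.7919 = 390.27 g.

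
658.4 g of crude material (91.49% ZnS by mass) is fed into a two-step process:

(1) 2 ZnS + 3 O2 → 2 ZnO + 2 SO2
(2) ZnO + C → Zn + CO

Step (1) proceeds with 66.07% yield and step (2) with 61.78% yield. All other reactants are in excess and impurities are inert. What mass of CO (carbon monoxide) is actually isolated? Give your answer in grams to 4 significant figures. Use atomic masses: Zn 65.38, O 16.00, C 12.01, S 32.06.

Pure ZnS = 658.4 × 0.9149 = 602.37 g.
M(ZnS) = 65.38 + 32.06 = 97.44 g/mol.
M(CO) = 12.01 + 16.00 = 28.01 g/mol.
n(ZnS) = 602.37 / 97.44 = 6.1820 mol.
Step 1 (ZnS:ZnO = 2:2): theoretical n(ZnO) = 6.1820 mol; at 66.07% yield, n(ZnO) = 4.0844 mol.
Step 2 (ZnO:CO = 1:1): theoretical n(CO) = 4.0844 mol, so theoretical mass = 4.0844 × 28.01 = 114.40 g.
At 61.78% yield, actual mass of CO = 114.40 × 0.6178 = 70.679 g.

70.68 g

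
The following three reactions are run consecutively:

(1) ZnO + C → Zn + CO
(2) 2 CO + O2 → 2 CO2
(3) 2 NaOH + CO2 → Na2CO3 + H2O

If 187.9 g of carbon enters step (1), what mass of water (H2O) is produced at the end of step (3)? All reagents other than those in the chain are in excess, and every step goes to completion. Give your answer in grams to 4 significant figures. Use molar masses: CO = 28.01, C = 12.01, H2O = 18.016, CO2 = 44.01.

n(C) = 187.9 / 12.01 = 15.645 mol.
Reaction (1): C→CO ratio 1:1 ⇒ n(CO) = 15.645 mol.
Reaction (2): CO→CO2 ratio 2:2 ⇒ n(CO2) = 15.645 mol.
Reaction (3): CO2→H2O ratio 1:1 ⇒ n(H2O) = 15.645 mol.
Mass of H2O = 15.645 × 18.016 = 281.87 g.

281.9 g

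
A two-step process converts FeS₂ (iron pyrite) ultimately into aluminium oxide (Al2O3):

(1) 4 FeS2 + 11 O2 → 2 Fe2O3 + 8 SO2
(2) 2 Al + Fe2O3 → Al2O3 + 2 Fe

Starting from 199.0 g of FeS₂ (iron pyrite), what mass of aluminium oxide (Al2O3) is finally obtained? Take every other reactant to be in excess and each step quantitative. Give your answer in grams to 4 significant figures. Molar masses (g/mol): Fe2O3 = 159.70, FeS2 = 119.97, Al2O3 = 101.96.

n(FeS2) = 199.00 / 119.97 = 1.6587 mol.
Step 1 gives a 4:2 ratio of FeS2 to Fe2O3, so n(Fe2O3) = 0.82937 mol.
In step 2 the Fe2O3:Al2O3 ratio is 1:1, so n(Al2O3) = 0.82937 mol.
Mass of Al2O3 = 0.82937 × 101.96 = 84.563 g.

84.56 g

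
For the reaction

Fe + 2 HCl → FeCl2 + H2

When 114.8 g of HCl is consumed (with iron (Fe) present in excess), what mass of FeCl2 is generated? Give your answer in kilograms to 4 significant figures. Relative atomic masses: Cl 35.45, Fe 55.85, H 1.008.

M(HCl) = 1.008 + 35.45 = 36.458 g/mol.
M(FeCl2) = 55.85 + 2(35.45) = 126.75 g/mol.
n(HCl) = 114.80 g / 36.458 g/mol = 3.1488 mol.
From the equation the HCl:FeCl2 mole ratio is 2:1, so n(FeCl2) = 3.1488 × 1/2 = 1.5744 mol.
Mass of FeCl2 = 1.5744 mol × 126.75 g/mol = 199.56 g.
Converting to kg: 199.56 g = 0.1996 kg.

0.1996 kg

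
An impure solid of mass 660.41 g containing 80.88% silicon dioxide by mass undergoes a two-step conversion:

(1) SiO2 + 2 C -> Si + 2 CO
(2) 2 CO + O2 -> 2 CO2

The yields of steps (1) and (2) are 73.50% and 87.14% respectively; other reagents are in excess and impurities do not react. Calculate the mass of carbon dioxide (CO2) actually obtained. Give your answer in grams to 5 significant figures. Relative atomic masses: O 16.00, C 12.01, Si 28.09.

501.12 g

Pure SiO2 = 660.41 × 0.8088 = 534.140 g.
M(SiO2) = 28.09 + 2(16.00) = 60.09 g/mol.
M(CO2) = 12.01 + 2(16.00) = 44.01 g/mol.
n(SiO2) = 534.140 / 60.09 = 8.88899 mol.
Step 1 (SiO2:CO = 1:2): theoretical n(CO) = 17.7780 mol; at 73.50% yield, n(CO) = 13.0668 mol.
Step 2 (CO:CO2 = 2:2): theoretical n(CO2) = 13.0668 mol, so theoretical mass = 13.0668 × 44.01 = 575.071 g.
At 87.14% yield, actual mass of CO2 = 575.071 × 0.8714 = 501.117 g.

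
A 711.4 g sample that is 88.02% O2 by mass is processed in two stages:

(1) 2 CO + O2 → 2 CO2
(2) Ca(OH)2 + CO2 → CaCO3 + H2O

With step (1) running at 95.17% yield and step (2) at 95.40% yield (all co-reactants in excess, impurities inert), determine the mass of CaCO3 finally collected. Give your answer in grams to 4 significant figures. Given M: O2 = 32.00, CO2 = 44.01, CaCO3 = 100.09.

Pure O2 = 711.4 × 0.8802 = 626.17 g.
n(O2) = 626.17 / 32.00 = 19.568 mol.
Step 1 (O2:CO2 = 1:2): theoretical n(CO2) = 39.136 mol; at 95.17% yield, n(CO2) = 37.246 mol.
Step 2 (CO2:CaCO3 = 1:1): theoretical n(CaCO3) = 37.246 mol, so theoretical mass = 37.246 × 100.09 = 3727.9 g.
At 95.40% yield, actual mass of CaCO3 = 3727.9 × 0.9540 = 3556.4 g.

3556 g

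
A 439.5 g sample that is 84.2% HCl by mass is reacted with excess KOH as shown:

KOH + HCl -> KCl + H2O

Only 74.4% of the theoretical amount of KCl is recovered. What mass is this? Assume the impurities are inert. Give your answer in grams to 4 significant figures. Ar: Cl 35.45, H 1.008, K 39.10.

563.0 g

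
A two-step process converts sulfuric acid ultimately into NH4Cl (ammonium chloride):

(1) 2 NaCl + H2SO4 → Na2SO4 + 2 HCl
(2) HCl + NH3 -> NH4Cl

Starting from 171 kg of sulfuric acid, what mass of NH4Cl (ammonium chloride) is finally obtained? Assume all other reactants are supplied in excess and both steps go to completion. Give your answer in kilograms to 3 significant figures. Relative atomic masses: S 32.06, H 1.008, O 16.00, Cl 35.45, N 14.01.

187 kg

M(H2SO4) = 2(1.008) + 32.06 + 4(16.00) = 98.076 g/mol.
M(NH4Cl) = 14.01 + 4(1.008) + 35.45 = 53.492 g/mol.
171 kg = 171000 g.
n(H2SO4) = 171000 / 98.076 = 1744 mol.
Step 1 gives a 1:2 ratio of H2SO4 to HCl, so n(HCl) = 3487 mol.
In step 2 the HCl:NH4Cl ratio is 1:1, so n(NH4Cl) = 3487 mol.
Mass of NH4Cl = 3487 × 53.492 = 186500 g = 187 kg.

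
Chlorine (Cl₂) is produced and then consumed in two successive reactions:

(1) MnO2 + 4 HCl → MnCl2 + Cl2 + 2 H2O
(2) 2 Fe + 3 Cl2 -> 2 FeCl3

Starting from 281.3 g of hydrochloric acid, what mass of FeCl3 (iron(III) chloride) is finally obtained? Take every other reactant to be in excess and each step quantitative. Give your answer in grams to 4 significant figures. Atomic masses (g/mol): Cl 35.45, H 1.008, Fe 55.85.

M(HCl) = 1.008 + 35.45 = 36.458 g/mol.
M(FeCl3) = 55.85 + 3(35.45) = 162.20 g/mol.
n(HCl) = 281.30 / 36.458 = 7.7157 mol.
Step 1 gives a 4:1 ratio of HCl to Cl2, so n(Cl2) = 1.9289 mol.
In step 2 the Cl2:FeCl3 ratio is 3:2, so n(FeCl3) = 1.2860 mol.
Mass of FeCl3 = 1.2860 × 162.20 = 208.58 g.

208.6 g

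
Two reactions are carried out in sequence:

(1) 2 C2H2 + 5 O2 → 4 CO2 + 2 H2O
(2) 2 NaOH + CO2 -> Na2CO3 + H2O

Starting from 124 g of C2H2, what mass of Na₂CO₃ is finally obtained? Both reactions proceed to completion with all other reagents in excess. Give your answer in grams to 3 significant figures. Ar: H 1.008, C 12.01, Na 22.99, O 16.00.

M(C2H2) = 2(12.01) + 2(1.008) = 26.036 g/mol.
M(Na2CO3) = 2(22.99) + 12.01 + 3(16.00) = 105.99 g/mol.
n(C2H2) = 124.0 / 26.036 = 4.763 mol.
Step 1 gives a 2:4 ratio of C2H2 to CO2, so n(CO2) = 9.525 mol.
In step 2 the CO2:Na2CO3 ratio is 1:1, so n(Na2CO3) = 9.525 mol.
Mass of Na2CO3 = 9.525 × 105.99 = 1010 g.

1010 g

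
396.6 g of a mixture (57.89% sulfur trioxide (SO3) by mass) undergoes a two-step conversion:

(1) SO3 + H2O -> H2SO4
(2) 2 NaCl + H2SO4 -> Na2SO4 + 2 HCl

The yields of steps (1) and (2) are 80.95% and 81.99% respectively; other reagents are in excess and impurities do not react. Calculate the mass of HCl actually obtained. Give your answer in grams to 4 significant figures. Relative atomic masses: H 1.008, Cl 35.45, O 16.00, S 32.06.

Pure SO3 = 396.6 × 0.5789 = 229.59 g.
M(SO3) = 32.06 + 3(16.00) = 80.06 g/mol.
M(HCl) = 1.008 + 35.45 = 36.458 g/mol.
n(SO3) = 229.59 / 80.06 = 2.8677 mol.
Step 1 (SO3:H2SO4 = 1:1): theoretical n(H2SO4) = 2.8677 mol; at 80.95% yield, n(H2SO4) = 2.3214 mol.
Step 2 (H2SO4:HCl = 1:2): theoretical n(HCl) = 4.6429 mol, so theoretical mass = 4.6429 × 36.458 = 169.27 g.
At 81.99% yield, actual mass of HCl = 169.27 × 0.8199 = 138.78 g.

138.8 g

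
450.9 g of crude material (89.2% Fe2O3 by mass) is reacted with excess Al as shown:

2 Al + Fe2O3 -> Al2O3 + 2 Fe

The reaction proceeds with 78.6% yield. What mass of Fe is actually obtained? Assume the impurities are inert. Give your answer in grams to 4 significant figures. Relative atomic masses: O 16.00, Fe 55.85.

Pure Fe2O3 available = 450.9 g × 0.892 = 402.20 g.
M(Fe2O3) = 2(55.85) + 3(16.00) = 159.70 g/mol.
M(Fe) = 55.85 g/mol.
n(Fe2O3) = 402.20 g / 159.70 g/mol = 2.5185 mol.
From the equation the Fe2O3:Fe mole ratio is 1:2, so n(Fe) = 2.5185 × 2/1 = 5.0370 mol.
Mass of Fe = 5.0370 mol × 55.85 g/mol = 281.32 g.
Actual mass collected = 281.32 g × 0.786 = 221.11 g.

221.1 g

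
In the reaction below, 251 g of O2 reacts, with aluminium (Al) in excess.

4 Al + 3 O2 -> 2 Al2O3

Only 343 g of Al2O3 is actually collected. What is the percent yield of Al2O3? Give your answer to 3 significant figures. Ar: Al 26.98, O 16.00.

M(O2) = 2(16.00) = 32.00 g/mol.
M(Al2O3) = 2(26.98) + 3(16.00) = 101.96 g/mol.
n(O2) = 251.0 g / 32.00 g/mol = 7.844 mol.
From the equation the O2:Al2O3 mole ratio is 3:2, so n(Al2O3) = 7.844 × 2/3 = 5.229 mol.
Mass of Al2O3 = 5.229 mol × 101.96 g/mol = 533.2 g.
This is the theoretical yield. Percent yield = 343 g / 533.2 g × 100% = 64.33%.

64.3 %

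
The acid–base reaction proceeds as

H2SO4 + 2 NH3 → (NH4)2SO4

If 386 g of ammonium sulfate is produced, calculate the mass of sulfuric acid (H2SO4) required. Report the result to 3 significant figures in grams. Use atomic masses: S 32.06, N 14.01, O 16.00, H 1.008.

286 g

M((NH4)2SO4) = 2(14.01) + 8(1.008) + 32.06 + 4(16.00) = 132.144 g/mol.
M(H2SO4) = 2(1.008) + 32.06 + 4(16.00) = 98.076 g/mol.
n((NH4)2SO4) = 386.0 g / 132.144 g/mol = 2.921 mol.
From the equation the (NH4)2SO4:H2SO4 mole ratio is 1:1, so n(H2SO4) = 2.921 × 1/1 = 2.921 mol.
Mass of H2SO4 = 2.921 mol × 98.076 g/mol = 286.5 g.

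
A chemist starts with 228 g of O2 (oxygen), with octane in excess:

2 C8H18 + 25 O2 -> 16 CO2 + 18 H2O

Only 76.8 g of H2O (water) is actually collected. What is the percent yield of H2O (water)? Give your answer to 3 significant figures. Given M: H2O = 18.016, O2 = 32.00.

83.1 %

n(O2) = 228.0 g / 32.00 g/mol = 7.125 mol.
From the equation the O2:H2O mole ratio is 25:18, so n(H2O) = 7.125 × 18/25 = 5.130 mol.
Mass of H2O = 5.130 mol × 18.016 g/mol = 92.42 g.
This is the theoretical yield. Percent yield = 76.8 g / 92.42 g × 100% = 83.10%.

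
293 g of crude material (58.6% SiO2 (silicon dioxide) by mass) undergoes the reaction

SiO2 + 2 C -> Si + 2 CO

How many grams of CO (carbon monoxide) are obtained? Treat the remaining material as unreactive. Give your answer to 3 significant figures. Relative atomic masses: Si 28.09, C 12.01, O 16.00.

160 g

Mass of pure SiO2 = 293 g × 0.586 = 171.7 g.
M(SiO2) = 28.09 + 2(16.00) = 60.09 g/mol.
M(CO) = 12.01 + 16.00 = 28.01 g/mol.
n(SiO2) = 171.7 g / 60.09 g/mol = 2.857 mol.
From the equation the SiO2:CO mole ratio is 1:2, so n(CO) = 2.857 × 2/1 = 5.715 mol.
Mass of CO = 5.715 mol × 28.01 g/mol = 160.1 g.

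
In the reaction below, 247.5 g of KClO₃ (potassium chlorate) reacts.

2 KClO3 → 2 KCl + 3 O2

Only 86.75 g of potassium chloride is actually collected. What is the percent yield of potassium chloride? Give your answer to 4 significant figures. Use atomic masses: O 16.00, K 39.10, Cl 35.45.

57.62 %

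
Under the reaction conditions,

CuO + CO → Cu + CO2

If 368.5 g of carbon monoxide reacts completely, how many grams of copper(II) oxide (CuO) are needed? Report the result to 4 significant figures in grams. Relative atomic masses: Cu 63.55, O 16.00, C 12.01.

M(CO) = 12.01 + 16.00 = 28.01 g/mol.
M(CuO) = 63.55 + 16.00 = 79.55 g/mol.
n(CO) = 368.50 g / 28.01 g/mol = 13.156 mol.
From the equation the CO:CuO mole ratio is 1:1, so n(CuO) = 13.156 × 1/1 = 13.156 mol.
Mass of CuO = 13.156 mol × 79.55 g/mol = 1046.6 g.

1047 g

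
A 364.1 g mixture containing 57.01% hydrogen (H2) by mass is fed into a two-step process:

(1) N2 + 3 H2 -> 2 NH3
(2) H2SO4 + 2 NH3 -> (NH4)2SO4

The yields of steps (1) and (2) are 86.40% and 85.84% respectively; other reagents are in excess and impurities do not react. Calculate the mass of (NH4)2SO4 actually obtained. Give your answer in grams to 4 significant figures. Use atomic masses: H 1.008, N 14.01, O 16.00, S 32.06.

3364 g

Pure H2 = 364.1 × 0.5701 = 207.57 g.
M(H2) = 2(1.008) = 2.016 g/mol.
M((NH4)2SO4) = 2(14.01) + 8(1.008) + 32.06 + 4(16.00) = 132.144 g/mol.
n(H2) = 207.57 / 2.016 = 102.96 mol.
Step 1 (H2:NH3 = 3:2): theoretical n(NH3) = 68.642 mol; at 86.40% yield, n(NH3) = 59.307 mol.
Step 2 (NH3:(NH4)2SO4 = 2:1): theoretical n((NH4)2SO4) = 29.653 mol, so theoretical mass = 29.653 × 132.144 = 3918.5 g.
At 85.84% yield, actual mass of (NH4)2SO4 = 3918.5 × 0.8584 = 3363.7 g.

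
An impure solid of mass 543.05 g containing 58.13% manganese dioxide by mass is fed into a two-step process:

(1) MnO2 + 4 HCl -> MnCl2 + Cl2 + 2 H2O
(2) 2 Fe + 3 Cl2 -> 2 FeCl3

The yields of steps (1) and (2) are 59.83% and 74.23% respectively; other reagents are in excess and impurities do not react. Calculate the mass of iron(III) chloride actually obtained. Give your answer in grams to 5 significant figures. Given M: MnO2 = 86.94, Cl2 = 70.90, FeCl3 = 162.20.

174.37 g

Pure MnO2 = 543.05 × 0.5813 = 315.675 g.
n(MnO2) = 315.675 / 86.94 = 3.63095 mol.
Step 1 (MnO2:Cl2 = 1:1): theoretical n(Cl2) = 3.63095 mol; at 59.83% yield, n(Cl2) = 2.17240 mol.
Step 2 (Cl2:FeCl3 = 3:2): theoretical n(FeCl3) = 1.44827 mol, so theoretical mass = 1.44827 × 162.20 = 234.909 g.
At 74.23% yield, actual mass of FeCl3 = 234.909 × 0.7423 = 174.373 g.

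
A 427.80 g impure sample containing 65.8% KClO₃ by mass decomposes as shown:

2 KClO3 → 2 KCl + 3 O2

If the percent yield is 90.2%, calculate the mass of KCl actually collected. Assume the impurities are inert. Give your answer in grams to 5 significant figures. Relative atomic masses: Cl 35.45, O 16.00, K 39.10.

154.46 g

Pure KClO3 available = 427.80 g × 0.658 = 281.492 g.
M(KClO3) = 39.10 + 35.45 + 3(16.00) = 122.55 g/mol.
M(KCl) = 39.10 + 35.45 = 74.55 g/mol.
n(KClO3) = 281.492 g / 122.55 g/mol = 2.29696 mol.
From the equation the KClO3:KCl mole ratio is 2:2, so n(KCl) = 2.29696 × 2/2 = 2.29696 mol.
Mass of KCl = 2.29696 mol × 74.55 g/mol = 171.238 g.
Actual mass collected = 171.238 g × 0.902 = 154.457 g.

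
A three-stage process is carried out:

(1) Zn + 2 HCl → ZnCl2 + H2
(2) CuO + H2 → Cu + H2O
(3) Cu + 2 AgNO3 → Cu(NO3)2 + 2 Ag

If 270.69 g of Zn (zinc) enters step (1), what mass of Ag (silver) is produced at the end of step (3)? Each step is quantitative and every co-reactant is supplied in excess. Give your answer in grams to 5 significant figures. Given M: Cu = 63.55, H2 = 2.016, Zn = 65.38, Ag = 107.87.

893.22 g

n(Zn) = 270.69 / 65.38 = 4.14026 mol.
Reaction (1): Zn→H2 ratio 1:1 ⇒ n(H2) = 4.14026 mol.
Reaction (2): H2→Cu ratio 1:1 ⇒ n(Cu) = 4.14026 mol.
Reaction (3): Cu→Ag ratio 1:2 ⇒ n(Ag) = 8.28051 mol.
Mass of Ag = 8.28051 × 107.87 = 893.219 g.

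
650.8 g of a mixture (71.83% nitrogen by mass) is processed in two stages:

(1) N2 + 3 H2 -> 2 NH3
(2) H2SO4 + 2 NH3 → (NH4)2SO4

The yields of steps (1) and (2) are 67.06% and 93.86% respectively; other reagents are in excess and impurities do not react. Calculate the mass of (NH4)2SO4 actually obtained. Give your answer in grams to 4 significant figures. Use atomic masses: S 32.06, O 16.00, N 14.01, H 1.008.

Pure N2 = 650.8 × 0.7183 = 467.47 g.
M(N2) = 2(14.01) = 28.02 g/mol.
M((NH4)2SO4) = 2(14.01) + 8(1.008) + 32.06 + 4(16.00) = 132.144 g/mol.
n(N2) = 467.47 / 28.02 = 16.683 mol.
Step 1 (N2:NH3 = 1:2): theoretical n(NH3) = 33.367 mol; at 67.06% yield, n(NH3) = 22.376 mol.
Step 2 (NH3:(NH4)2SO4 = 2:1): theoretical n((NH4)2SO4) = 11.188 mol, so theoretical mass = 11.188 × 132.144 = 1478.4 g.
At 93.86% yield, actual mass of (NH4)2SO4 = 1478.4 × 0.9386 = 1387.6 g.

1388 g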